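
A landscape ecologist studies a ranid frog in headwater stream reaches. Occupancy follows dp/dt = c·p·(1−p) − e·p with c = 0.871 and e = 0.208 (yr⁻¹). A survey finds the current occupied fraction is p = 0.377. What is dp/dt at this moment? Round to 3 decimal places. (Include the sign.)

Colonization term: c·p·(1−p) = 0.871×0.377×0.6230 = 0.20457.
Extinction term: e·p = 0.07842.
dp/dt = 0.20457 − 0.07842 = 0.12616.

0.126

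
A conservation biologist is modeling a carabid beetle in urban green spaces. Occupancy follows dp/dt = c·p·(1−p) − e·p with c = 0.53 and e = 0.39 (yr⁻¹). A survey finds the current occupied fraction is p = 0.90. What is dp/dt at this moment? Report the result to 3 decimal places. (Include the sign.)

Colonization term: c·p·(1−p) = 0.53×0.90×0.1000 = 0.04770.
Extinction term: e·p = 0.35100.
dp/dt = 0.04770 − 0.35100 = -0.30330.

-0.303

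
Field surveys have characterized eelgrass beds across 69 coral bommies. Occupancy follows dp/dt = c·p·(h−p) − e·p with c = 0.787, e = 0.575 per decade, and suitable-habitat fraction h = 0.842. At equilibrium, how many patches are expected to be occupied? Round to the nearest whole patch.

8

p* = h − e/c = 0.842 − 0.7306 = 0.1114.
Expected occupied patches = N × p* = 69 × 0.1114 = 7.69 ≈ 8.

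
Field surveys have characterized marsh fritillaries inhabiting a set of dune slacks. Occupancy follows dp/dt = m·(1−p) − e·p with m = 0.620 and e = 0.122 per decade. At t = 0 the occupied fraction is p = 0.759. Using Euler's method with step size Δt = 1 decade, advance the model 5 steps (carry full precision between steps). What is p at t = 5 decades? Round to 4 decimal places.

Update rule: p ← p + [m·(1−p) − e·p]·Δt with Δt = 1.
t = 1: p = 0.75900 + (+0.05682) = 0.81582
t = 2: p = 0.81582 + (+0.01466) = 0.83048
t = 3: p = 0.83048 + (+0.00378) = 0.83426
t = 4: p = 0.83426 + (+0.00098) = 0.83524
t = 5: p = 0.83524 + (+0.00025) = 0.83549

0.8355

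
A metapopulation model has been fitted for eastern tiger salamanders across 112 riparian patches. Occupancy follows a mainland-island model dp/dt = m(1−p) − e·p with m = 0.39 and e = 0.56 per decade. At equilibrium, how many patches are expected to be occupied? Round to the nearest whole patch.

46

p* = m/(m+e) = 0.39/0.9500 = 0.4105.
Expected occupied patches = N × p* = 112 × 0.4105 = 45.98 ≈ 46.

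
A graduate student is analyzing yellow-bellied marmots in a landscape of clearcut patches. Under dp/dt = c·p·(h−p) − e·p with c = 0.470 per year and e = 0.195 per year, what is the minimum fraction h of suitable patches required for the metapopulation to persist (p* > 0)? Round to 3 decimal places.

0.415

p* = h − e/c is positive only when h > e/c.
h_min = e/c = 0.195/0.470 = 0.4149.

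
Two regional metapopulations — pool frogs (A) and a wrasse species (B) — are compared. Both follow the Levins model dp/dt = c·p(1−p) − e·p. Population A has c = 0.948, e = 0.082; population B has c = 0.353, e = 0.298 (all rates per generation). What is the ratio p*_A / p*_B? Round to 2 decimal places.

A: p*_A = 1 − 0.082/0.948 = 0.9135.
B: p*_B = 1 − 0.298/0.353 = 0.1558.
p*_A / p*_B = 0.9135/0.1558 = 5.8630.

5.86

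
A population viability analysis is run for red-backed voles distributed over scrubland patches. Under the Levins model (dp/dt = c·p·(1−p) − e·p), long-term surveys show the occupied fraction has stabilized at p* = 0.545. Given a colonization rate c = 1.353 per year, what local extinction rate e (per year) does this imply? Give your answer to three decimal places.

At equilibrium c(1−p*) = e.
e = 1.353 × (1 − 0.545) = 1.353 × 0.4550 = 0.6156.

0.616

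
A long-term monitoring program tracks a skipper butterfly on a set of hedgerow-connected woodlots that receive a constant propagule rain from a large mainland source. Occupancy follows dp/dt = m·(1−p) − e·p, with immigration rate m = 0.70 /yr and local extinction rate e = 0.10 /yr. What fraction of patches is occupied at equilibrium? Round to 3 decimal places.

0.875

At equilibrium the propagule rain into empty patches balances local extinction: m(1−p*) = e·p*.
p* = m/(m+e) = 0.70/(0.70+0.10) = 0.70/0.8000 = 0.8750.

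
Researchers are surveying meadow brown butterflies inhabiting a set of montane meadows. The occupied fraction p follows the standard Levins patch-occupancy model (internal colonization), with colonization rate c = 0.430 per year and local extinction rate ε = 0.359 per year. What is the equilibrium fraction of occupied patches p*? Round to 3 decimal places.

0.165

At equilibrium, colonization balances extinction: c·p*·(1−p*) = ε·p*.
So p* = 1 − ε/c = 1 − 0.359/0.430 = 1 − 0.8349 = 0.1651.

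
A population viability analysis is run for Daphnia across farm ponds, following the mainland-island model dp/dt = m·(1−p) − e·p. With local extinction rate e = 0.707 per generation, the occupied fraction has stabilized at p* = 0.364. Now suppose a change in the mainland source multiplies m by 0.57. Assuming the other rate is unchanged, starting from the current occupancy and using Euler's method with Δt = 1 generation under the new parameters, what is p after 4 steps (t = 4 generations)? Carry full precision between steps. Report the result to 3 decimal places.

Balance m(1−p*) = e·p* gives m = e·p*/(1−p*) = 0.707×0.36400/0.63600 = 0.40464.
Starting from p₀ = 0.36400; update p ← p + (dp/dt)·Δt with the new parameters.
t = 1: p = 0.36400 + (-0.11066) = 0.25334
t = 2: p = 0.25334 + (-0.00690) = 0.24644
t = 3: p = 0.24644 + (-0.00043) = 0.24601
t = 4: p = 0.24601 + (-0.00003) = 0.24598

0.246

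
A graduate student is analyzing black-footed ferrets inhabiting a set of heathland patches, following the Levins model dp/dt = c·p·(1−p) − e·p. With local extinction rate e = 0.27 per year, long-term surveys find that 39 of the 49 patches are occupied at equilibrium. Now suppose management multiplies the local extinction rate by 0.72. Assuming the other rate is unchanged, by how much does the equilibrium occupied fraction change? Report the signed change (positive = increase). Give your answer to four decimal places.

Observed p* = 39/49 = 0.79592.
Balance c(1−p*) = e gives c = e/(1 − 0.79592) = 0.27/0.20408 = 1.32301.
New p* = 1 − e/c = 1 − 0.19440/1.32301 = 0.85306.
Δp* = 0.85306 − 0.79592 = +0.05714.

0.0571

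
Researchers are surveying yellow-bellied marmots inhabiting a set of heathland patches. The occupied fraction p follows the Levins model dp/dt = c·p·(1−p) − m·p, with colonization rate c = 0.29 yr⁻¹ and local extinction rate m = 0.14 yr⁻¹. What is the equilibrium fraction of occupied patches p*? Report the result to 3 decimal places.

At equilibrium, colonization balances extinction: c·p*·(1−p*) = m·p*.
So p* = 1 − m/c = 1 − 0.14/0.29 = 1 − 0.4828 = 0.5172.

0.517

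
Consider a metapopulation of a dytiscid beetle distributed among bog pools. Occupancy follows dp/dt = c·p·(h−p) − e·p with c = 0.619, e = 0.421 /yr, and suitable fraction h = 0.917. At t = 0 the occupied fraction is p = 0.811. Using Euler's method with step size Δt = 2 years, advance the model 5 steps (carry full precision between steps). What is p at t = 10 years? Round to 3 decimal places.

0.236

Update rule: p ← p + [c·p·(h−p) − e·p]·Δt with Δt = 2.
  1  |  dp/dt·Δt = -0.576436  |  p_1 = 0.234564
  2  |  dp/dt·Δt = +0.000670  |  p_2 = 0.235234
  3  |  dp/dt·Δt = +0.000477  |  p_3 = 0.235711
  4  |  dp/dt·Δt = +0.000339  |  p_4 = 0.236049
  5  |  dp/dt·Δt = +0.000240  |  p_5 = 0.236289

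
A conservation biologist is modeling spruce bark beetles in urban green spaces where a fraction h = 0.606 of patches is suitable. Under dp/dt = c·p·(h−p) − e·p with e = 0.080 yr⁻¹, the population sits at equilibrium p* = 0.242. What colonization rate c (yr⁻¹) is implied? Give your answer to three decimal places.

0.220

At equilibrium c(h−p*) = e, so c = e/(h−p*).
c = 0.080/(0.606 − 0.242) = 0.080/0.3640 = 0.2198.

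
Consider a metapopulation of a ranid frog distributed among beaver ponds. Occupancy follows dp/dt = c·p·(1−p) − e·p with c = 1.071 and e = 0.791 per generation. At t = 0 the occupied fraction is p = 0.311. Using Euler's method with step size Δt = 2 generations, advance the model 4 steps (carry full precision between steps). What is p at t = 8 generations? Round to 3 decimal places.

0.263

Update rule: p ← p + [c·p·(1−p) − e·p]·Δt with Δt = 2.
  1  |  dp/dt·Δt = -0.033016  |  p_1 = 0.277984
  2  |  dp/dt·Δt = -0.009852  |  p_2 = 0.268132
  3  |  dp/dt·Δt = -0.003844  |  p_3 = 0.264287
  4  |  dp/dt·Δt = -0.001613  |  p_4 = 0.262674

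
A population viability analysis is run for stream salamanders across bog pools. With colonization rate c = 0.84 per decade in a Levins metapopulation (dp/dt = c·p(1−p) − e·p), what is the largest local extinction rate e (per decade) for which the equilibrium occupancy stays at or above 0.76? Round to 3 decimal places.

1 − e/c ≥ 0.76 ⇒ e ≤ c(1 − 0.76) = 0.84 × 0.2400.
e_max = 0.2016.

0.202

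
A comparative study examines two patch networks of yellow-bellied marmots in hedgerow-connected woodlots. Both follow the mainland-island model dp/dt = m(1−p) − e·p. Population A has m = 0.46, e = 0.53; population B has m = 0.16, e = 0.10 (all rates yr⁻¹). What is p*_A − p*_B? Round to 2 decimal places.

-0.15

A: p*_A = m/(m+e) = 0.46/0.9900 = 0.4646.
B: p*_B = 0.16/0.2600 = 0.6154.
p*_A − p*_B = 0.4646 − 0.6154 = -0.1507.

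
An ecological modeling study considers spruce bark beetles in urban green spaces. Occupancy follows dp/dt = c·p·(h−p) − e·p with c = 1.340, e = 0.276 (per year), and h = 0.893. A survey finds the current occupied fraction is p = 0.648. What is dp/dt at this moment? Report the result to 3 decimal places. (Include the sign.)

0.034

Colonization term: c·p·(h−p) = 1.340×0.648×0.2450 = 0.21274.
Extinction term: e·p = 0.17885.
dp/dt = 0.21274 − 0.17885 = 0.03389.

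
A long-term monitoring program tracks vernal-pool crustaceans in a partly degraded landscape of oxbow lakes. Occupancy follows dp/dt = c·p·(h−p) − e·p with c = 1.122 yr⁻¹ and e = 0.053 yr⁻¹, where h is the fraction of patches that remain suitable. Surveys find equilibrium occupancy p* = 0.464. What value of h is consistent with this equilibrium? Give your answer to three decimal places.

At equilibrium c(h−p*) = e, so h = p* + e/c.
h = 0.464 + 0.053/1.122 = 0.464 + 0.0472 = 0.5112.

0.511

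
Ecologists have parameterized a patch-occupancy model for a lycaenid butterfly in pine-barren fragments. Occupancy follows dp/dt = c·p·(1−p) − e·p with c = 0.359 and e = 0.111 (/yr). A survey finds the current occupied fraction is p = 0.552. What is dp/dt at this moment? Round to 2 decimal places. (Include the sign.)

0.03

Colonization term: c·p·(1−p) = 0.359×0.552×0.4480 = 0.08878.
Extinction term: e·p = 0.06127.
dp/dt = 0.08878 − 0.06127 = 0.02751.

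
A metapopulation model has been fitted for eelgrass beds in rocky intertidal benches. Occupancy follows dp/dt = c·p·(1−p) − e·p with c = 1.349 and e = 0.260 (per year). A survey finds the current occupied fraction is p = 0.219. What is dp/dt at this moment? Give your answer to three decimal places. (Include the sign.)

Colonization term: c·p·(1−p) = 1.349×0.219×0.7810 = 0.23073.
Extinction term: e·p = 0.05694.
dp/dt = 0.23073 − 0.05694 = 0.17379.

0.174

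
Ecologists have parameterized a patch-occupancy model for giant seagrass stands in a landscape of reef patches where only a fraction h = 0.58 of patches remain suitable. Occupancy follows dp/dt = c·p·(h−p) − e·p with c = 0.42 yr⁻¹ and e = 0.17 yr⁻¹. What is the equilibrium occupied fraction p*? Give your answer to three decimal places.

0.175

Setting dp/dt = 0 and dividing by p* gives c·(h−p*) = e.
So p* = h − e/c = 0.58 − 0.17/0.42 = 0.58 − 0.4048 = 0.1752.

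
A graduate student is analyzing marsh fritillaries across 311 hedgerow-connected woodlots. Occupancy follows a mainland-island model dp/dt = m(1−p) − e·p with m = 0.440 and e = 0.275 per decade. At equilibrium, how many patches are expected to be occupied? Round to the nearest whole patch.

191

p* = m/(m+e) = 0.440/0.7150 = 0.6154.
Expected occupied patches = N × p* = 311 × 0.6154 = 191.38 ≈ 191.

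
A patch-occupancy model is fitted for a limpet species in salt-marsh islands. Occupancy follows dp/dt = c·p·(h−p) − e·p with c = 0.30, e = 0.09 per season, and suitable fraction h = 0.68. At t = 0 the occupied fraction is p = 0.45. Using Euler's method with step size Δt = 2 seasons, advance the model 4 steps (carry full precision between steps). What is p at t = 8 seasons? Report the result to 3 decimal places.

0.401

Update rule: p ← p + [c·p·(h−p) − e·p]·Δt with Δt = 2.
t = 2: p = 0.45000 + (-0.01890) = 0.43110
t = 4: p = 0.43110 + (-0.01322) = 0.41788
t = 6: p = 0.41788 + (-0.00950) = 0.40838
t = 8: p = 0.40838 + (-0.00696) = 0.40143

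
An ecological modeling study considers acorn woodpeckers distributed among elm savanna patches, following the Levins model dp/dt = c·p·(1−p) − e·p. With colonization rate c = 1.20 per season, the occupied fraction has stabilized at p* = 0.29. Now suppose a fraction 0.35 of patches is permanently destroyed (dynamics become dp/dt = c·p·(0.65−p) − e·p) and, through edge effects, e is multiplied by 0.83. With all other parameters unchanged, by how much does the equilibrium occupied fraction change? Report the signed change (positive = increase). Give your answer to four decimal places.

-0.2293

Balance c(1−p*) = e gives e = 1.20×(1 − 0.29000) = 0.85200.
New p* = 0.65 − e/c = 0.65 − 0.70716/1.20000 = 0.06070.
Δp* = 0.06070 − 0.29000 = -0.22930.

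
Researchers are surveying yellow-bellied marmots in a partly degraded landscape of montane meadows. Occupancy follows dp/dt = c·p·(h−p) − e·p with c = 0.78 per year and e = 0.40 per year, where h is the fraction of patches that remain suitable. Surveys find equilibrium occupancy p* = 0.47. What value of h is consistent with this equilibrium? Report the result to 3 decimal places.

At equilibrium c(h−p*) = e, so h = p* + e/c.
h = 0.47 + 0.40/0.78 = 0.47 + 0.5128 = 0.9828.

0.983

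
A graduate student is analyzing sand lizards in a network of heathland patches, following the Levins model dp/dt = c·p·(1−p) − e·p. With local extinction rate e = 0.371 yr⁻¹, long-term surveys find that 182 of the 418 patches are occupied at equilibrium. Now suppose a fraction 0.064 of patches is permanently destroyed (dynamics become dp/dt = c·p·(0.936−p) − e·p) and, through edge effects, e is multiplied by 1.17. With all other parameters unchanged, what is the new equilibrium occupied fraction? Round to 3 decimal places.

Observed p* = 182/418 = 0.43541.
Balance c(1−p*) = e gives c = e/(1 − 0.43541) = 0.371/0.56459 = 0.65711.
New p* = 0.936 − e/c = 0.936 − 0.43407/0.65711 = 0.27543.

0.275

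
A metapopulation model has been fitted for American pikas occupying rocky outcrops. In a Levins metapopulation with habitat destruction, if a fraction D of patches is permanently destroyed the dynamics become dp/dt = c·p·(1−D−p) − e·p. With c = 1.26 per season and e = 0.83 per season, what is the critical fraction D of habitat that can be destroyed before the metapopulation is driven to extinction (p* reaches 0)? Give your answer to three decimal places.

0.341

The nontrivial equilibrium is p* = (1−D) − e/c; extinction occurs when this hits zero.
So D_crit = 1 − e/c = 1 − 0.83/1.26 = 1 − 0.6587 = 0.3413.
This equals the undisturbed p*, a classic result of Lande's extension.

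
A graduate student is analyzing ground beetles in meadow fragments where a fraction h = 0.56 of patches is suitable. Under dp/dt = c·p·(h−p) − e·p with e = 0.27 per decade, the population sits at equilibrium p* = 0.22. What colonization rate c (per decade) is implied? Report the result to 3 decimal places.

At equilibrium c(h−p*) = e, so c = e/(h−p*).
c = 0.27/(0.56 − 0.22) = 0.27/0.3400 = 0.7941.

0.794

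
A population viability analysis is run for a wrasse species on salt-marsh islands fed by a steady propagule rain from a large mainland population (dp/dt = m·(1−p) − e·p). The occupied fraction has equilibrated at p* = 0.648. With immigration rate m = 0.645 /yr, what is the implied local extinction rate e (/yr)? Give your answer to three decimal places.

At equilibrium m(1−p*) = e·p*, so e = m(1−p*)/p*.
e = 0.645 × 0.3520 / 0.648 = 0.3504.

0.350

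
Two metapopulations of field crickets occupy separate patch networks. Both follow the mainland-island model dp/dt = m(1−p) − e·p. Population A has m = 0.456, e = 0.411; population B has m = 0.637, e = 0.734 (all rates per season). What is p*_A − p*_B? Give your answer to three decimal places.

A: p*_A = m/(m+e) = 0.456/0.8670 = 0.5260.
B: p*_B = 0.637/1.3710 = 0.4646.
p*_A − p*_B = 0.5260 − 0.4646 = 0.0613.

0.061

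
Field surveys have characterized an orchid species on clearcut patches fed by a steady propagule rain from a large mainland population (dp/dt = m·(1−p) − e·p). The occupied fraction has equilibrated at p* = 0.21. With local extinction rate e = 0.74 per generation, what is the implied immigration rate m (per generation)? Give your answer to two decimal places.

0.20

At equilibrium m(1−p*) = e·p*, so m = e·p*/(1−p*).
m = 0.74 × 0.21 / 0.7900 = 0.1554/0.7900 = 0.1967.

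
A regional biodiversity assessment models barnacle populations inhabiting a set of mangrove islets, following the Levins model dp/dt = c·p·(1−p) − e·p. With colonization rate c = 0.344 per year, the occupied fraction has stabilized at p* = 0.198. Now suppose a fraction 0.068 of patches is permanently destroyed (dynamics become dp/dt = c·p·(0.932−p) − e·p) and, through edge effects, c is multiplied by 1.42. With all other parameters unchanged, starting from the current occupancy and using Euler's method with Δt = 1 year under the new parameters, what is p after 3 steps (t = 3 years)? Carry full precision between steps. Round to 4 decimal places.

Balance c(1−p*) = e gives e = 0.344×(1 − 0.19800) = 0.27589.
Starting from p₀ = 0.19800; update p ← p + (dp/dt)·Δt with the new parameters.
t = 1: p = 0.19800 + (+0.01637) = 0.21437
t = 2: p = 0.21437 + (+0.01600) = 0.23037
t = 3: p = 0.23037 + (+0.01540) = 0.24577

0.2458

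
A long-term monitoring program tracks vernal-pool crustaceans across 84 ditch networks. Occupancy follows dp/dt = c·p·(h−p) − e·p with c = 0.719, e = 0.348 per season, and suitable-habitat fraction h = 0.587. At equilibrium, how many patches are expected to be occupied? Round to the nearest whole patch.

p* = h − e/c = 0.587 − 0.4840 = 0.1030.
Expected occupied patches = N × p* = 84 × 0.1030 = 8.65 ≈ 9.

9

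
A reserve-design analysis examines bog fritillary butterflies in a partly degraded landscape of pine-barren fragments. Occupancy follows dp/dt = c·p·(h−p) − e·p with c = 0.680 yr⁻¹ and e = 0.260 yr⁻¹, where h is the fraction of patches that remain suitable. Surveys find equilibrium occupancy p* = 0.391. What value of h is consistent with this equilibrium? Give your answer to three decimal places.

0.773

At equilibrium c(h−p*) = e, so h = p* + e/c.
h = 0.391 + 0.260/0.680 = 0.391 + 0.3824 = 0.7734.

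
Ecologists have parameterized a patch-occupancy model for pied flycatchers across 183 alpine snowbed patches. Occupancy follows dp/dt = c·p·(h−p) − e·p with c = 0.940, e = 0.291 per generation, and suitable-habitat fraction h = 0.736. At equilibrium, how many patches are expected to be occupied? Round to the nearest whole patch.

p* = h − e/c = 0.736 − 0.3096 = 0.4264.
Expected occupied patches = N × p* = 183 × 0.4264 = 78.04 ≈ 78.

78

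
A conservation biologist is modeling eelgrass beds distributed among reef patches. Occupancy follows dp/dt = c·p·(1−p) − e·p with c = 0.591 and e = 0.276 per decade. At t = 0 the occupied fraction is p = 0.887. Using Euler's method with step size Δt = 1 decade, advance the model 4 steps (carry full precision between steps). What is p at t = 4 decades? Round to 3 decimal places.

Update rule: p ← p + [c·p·(1−p) − e·p]·Δt with Δt = 1.
t = 1: p = 0.88700 + (-0.18558) = 0.70142
t = 2: p = 0.70142 + (-0.06982) = 0.63160
t = 3: p = 0.63160 + (-0.03681) = 0.59480
t = 4: p = 0.59480 + (-0.02172) = 0.57307

0.573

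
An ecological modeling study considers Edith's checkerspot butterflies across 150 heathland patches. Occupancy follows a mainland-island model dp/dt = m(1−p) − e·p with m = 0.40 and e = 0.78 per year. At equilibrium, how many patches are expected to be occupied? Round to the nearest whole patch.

p* = m/(m+e) = 0.40/1.1800 = 0.3390.
Expected occupied patches = N × p* = 150 × 0.3390 = 50.85 ≈ 51.

51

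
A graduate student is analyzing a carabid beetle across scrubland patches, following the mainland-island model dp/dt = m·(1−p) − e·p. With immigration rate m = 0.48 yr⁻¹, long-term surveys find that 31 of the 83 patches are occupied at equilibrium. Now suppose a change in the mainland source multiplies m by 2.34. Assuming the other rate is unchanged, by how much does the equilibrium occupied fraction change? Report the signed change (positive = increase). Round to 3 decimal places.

0.209

Observed p* = 31/83 = 0.37349.
Balance m(1−p*) = e·p* gives e = m(1−p*)/p* = 0.48×0.62651/0.37349 = 0.80517.
New p* = m/(m+e) = 1.12320/(1.12320+0.80517) = 0.58246.
Δp* = 0.58246 − 0.37349 = +0.20897.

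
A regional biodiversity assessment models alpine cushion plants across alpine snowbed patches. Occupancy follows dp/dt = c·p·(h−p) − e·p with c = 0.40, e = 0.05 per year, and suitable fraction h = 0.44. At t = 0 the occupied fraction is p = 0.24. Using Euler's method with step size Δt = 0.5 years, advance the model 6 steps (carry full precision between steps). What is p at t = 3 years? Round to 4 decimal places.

Update rule: p ← p + [c·p·(h−p) − e·p]·Δt with Δt = 0.5.
  1  |  dp/dt·Δt = +0.003600  |  p_1 = 0.243600
  2  |  dp/dt·Δt = +0.003479  |  p_2 = 0.247079
  3  |  dp/dt·Δt = +0.003356  |  p_3 = 0.250435
  4  |  dp/dt·Δt = +0.003234  |  p_4 = 0.253669
  5  |  dp/dt·Δt = +0.003112  |  p_5 = 0.256780
  6  |  dp/dt·Δt = +0.002990  |  p_6 = 0.259770

0.2598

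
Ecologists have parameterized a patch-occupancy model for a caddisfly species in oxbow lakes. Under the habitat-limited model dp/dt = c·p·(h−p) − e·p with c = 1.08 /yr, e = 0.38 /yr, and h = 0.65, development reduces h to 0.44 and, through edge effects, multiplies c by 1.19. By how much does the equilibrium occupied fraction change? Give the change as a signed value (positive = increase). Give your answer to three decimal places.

-0.154

Before: p* = h − e/c = 0.65 − 0.38/1.08 = 0.65 − 0.3519 = 0.2981.
After: c = 1.2852, e = 0.38, h = 0.44; p* = 0.44 − 0.38/1.2852 = 0.1443.
Δp* = 0.1443 − 0.2981 = -0.1538.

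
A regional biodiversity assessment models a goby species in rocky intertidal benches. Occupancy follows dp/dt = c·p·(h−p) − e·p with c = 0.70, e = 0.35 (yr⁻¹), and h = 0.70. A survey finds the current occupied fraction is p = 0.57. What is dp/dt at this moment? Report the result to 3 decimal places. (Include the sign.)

-0.148

Colonization term: c·p·(h−p) = 0.70×0.57×0.1300 = 0.05187.
Extinction term: e·p = 0.19950.
dp/dt = 0.05187 − 0.19950 = -0.14763.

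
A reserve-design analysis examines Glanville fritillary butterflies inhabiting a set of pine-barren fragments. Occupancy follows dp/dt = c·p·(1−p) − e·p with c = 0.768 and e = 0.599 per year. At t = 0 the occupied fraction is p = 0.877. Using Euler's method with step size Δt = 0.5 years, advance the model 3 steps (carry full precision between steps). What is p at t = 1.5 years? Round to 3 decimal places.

Update rule: p ← p + [c·p·(1−p) − e·p]·Δt with Δt = 0.5.
t = 0.5: p = 0.87700 + (-0.22124) = 0.65576
t = 1: p = 0.65576 + (-0.10972) = 0.54604
t = 1.5: p = 0.54604 + (-0.06835) = 0.47769

0.478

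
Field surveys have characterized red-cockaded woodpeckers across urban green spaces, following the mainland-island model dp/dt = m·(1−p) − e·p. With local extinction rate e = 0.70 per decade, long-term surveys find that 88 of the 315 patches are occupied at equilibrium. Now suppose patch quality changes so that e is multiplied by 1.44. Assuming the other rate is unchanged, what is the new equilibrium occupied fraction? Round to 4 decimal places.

0.2121

Observed p* = 88/315 = 0.27937.
Balance m(1−p*) = e·p* gives m = e·p*/(1−p*) = 0.70×0.27937/0.72063 = 0.27137.
New p* = m/(m+e) = 0.27137/(0.27137+1.00800) = 0.21211.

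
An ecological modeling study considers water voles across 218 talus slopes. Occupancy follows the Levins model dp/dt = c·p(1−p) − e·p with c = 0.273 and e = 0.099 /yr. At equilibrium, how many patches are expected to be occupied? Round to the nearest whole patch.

139

p* = 1 − e/c = 1 − 0.099/0.273 = 0.6374.
Expected occupied patches = N × p* = 218 × 0.6374 = 138.95 ≈ 139.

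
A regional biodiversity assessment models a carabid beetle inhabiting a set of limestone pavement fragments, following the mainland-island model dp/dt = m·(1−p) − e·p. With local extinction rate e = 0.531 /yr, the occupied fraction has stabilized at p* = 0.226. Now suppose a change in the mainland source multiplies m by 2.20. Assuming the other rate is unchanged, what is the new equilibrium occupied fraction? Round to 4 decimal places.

0.3911

Balance m(1−p*) = e·p* gives m = e·p*/(1−p*) = 0.531×0.22600/0.77400 = 0.15505.
New p* = m/(m+e) = 0.34111/(0.34111+0.53100) = 0.39113.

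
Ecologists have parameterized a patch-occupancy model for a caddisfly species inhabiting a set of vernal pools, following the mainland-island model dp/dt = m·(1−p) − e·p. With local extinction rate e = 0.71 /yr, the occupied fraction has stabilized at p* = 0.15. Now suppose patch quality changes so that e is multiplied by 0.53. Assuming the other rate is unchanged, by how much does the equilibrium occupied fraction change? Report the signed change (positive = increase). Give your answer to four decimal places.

0.0998

Balance m(1−p*) = e·p* gives m = e·p*/(1−p*) = 0.71×0.15000/0.85000 = 0.12529.
New p* = m/(m+e) = 0.12529/(0.12529+0.37630) = 0.24979.
Δp* = 0.24979 − 0.15000 = +0.09979.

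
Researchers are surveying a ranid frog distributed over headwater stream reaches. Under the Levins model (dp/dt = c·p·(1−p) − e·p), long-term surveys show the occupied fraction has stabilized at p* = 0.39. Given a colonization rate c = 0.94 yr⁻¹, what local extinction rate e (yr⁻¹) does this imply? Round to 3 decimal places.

At equilibrium c(1−p*) = e.
e = 0.94 × (1 − 0.39) = 0.94 × 0.6100 = 0.5734.

0.573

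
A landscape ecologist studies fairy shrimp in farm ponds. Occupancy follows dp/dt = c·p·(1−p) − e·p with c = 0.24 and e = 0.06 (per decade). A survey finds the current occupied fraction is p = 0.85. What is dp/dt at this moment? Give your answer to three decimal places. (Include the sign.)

Colonization term: c·p·(1−p) = 0.24×0.85×0.1500 = 0.03060.
Extinction term: e·p = 0.05100.
dp/dt = 0.03060 − 0.05100 = -0.02040.

-0.020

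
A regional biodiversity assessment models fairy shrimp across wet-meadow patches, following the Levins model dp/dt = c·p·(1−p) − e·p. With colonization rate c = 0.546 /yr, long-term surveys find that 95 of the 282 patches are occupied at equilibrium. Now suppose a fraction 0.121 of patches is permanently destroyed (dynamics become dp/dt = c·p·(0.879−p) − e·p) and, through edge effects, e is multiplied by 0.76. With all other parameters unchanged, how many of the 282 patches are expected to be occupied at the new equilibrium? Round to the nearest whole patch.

106

Observed p* = 95/282 = 0.33688.
Balance c(1−p*) = e gives e = 0.546×(1 − 0.33688) = 0.36206.
New p* = 0.879 − e/c = 0.879 − 0.27517/0.54600 = 0.37503.
Expected occupied = 282 × 0.37503 = 105.76 ≈ 106.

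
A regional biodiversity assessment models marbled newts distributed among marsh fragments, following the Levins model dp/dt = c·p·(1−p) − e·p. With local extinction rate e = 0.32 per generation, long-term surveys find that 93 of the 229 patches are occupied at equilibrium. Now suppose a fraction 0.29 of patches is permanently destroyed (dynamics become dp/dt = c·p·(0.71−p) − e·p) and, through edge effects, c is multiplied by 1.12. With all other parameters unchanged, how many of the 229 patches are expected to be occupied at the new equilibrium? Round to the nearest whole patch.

41

Observed p* = 93/229 = 0.40611.
Balance c(1−p*) = e gives c = e/(1 − 0.40611) = 0.32/0.59389 = 0.53882.
New p* = 0.71 − e/c = 0.71 − 0.32000/0.60348 = 0.17974.
Expected occupied = 229 × 0.17974 = 41.16 ≈ 41.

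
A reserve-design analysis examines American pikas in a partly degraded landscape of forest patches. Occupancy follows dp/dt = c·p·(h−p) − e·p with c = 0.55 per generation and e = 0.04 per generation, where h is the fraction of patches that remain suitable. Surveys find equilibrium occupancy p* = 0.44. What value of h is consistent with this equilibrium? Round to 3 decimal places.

At equilibrium c(h−p*) = e, so h = p* + e/c.
h = 0.44 + 0.04/0.55 = 0.44 + 0.0727 = 0.5127.

0.513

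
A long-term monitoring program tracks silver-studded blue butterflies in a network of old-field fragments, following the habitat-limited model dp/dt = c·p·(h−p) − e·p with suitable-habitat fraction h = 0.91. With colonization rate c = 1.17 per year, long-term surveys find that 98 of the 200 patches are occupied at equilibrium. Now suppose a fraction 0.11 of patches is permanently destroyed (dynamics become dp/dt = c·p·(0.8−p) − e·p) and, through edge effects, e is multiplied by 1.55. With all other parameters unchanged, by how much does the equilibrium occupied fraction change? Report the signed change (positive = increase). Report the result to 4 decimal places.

-0.3410

Observed p* = 98/200 = 0.49000.
Balance c(h−p*) = e gives e = 1.17×(0.91 − 0.49000) = 0.49140.
New p* = 0.8 − e/c = 0.8 − 0.76167/1.17000 = 0.14900.
Δp* = 0.14900 − 0.49000 = -0.34100.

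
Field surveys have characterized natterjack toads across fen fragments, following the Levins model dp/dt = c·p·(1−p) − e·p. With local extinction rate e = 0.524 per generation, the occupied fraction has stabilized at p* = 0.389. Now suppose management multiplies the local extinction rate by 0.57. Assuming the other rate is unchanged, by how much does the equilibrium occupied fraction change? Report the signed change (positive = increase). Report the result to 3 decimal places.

0.263

Balance c(1−p*) = e gives c = e/(1 − 0.38900) = 0.524/0.61100 = 0.85761.
New p* = 1 − e/c = 1 − 0.29868/0.85761 = 0.65173.
Δp* = 0.65173 − 0.38900 = +0.26273.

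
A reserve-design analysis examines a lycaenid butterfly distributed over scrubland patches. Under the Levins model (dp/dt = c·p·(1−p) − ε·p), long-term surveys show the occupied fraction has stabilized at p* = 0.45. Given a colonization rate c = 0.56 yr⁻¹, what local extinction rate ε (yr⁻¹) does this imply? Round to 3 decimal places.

0.308

At equilibrium c(1−p*) = ε.
ε = 0.56 × (1 − 0.45) = 0.56 × 0.5500 = 0.3080.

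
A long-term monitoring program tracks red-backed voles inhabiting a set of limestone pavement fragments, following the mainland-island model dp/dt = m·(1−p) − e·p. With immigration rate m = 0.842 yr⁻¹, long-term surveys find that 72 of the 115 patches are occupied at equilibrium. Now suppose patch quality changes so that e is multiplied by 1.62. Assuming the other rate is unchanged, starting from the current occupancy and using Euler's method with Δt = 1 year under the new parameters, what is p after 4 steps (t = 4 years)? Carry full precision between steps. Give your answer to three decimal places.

Observed p* = 72/115 = 0.62609.
Balance m(1−p*) = e·p* gives e = m(1−p*)/p* = 0.842×0.37391/0.62609 = 0.50286.
Starting from p₀ = 0.62609; update p ← p + (dp/dt)·Δt with the new parameters.
p: 0.62609 → 0.43089  (Δp = -0.19520)
p: 0.43089 → 0.55906  (Δp = +0.12817)
p: 0.55906 → 0.47490  (Δp = -0.08416)
p: 0.47490 → 0.53016  (Δp = +0.05526)

0.530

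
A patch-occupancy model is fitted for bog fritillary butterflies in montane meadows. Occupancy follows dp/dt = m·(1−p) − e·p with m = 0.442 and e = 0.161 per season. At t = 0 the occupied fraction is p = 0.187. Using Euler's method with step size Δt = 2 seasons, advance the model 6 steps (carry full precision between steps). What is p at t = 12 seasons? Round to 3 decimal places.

0.733

Update rule: p ← p + [m·(1−p) − e·p]·Δt with Δt = 2.
p: 0.18700 → 0.84548  (Δp = +0.65848)
p: 0.84548 → 0.70983  (Δp = -0.13565)
p: 0.70983 → 0.73777  (Δp = +0.02794)
p: 0.73777 → 0.73202  (Δp = -0.00576)
p: 0.73202 → 0.73320  (Δp = +0.00119)
p: 0.73320 → 0.73296  (Δp = -0.00024)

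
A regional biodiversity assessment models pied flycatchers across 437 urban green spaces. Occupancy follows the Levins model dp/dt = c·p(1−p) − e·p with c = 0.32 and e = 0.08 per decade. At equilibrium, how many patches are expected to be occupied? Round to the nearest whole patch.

p* = 1 − e/c = 1 − 0.08/0.32 = 0.7500.
Expected occupied patches = N × p* = 437 × 0.7500 = 327.75 ≈ 328.

328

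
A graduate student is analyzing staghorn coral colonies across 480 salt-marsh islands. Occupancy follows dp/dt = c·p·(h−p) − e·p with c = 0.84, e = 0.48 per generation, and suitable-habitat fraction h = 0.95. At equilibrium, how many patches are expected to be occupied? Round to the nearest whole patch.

p* = h − e/c = 0.95 − 0.5714 = 0.3786.
Expected occupied patches = N × p* = 480 × 0.3786 = 181.71 ≈ 182.

182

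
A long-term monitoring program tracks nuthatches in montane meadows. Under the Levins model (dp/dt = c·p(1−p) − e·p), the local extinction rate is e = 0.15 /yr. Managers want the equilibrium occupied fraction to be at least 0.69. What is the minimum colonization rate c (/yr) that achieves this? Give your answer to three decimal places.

0.484

p* = 1 − e/c ≥ 0.69 requires e/c ≤ 0.3100, i.e. c ≥ e/0.3100.
c_min = 0.15/0.3100 = 0.4839.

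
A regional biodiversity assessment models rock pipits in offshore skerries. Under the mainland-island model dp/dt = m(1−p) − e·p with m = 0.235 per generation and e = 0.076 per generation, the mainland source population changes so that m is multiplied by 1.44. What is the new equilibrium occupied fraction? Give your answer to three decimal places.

Before: p* = 0.235/(0.235+0.076) = 0.7556.
After: m = 0.3384, e = 0.076; p* = 0.3384/0.4144 = 0.8166.

0.817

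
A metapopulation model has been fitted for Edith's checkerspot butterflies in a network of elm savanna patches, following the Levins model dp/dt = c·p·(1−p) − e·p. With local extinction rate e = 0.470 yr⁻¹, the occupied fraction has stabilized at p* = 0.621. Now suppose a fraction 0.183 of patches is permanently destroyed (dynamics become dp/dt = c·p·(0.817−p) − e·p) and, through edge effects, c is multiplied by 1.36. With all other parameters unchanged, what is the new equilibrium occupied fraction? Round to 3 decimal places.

Balance c(1−p*) = e gives c = e/(1 − 0.62100) = 0.470/0.37900 = 1.24011.
New p* = 0.817 − e/c = 0.817 − 0.47000/1.68655 = 0.53832.

0.538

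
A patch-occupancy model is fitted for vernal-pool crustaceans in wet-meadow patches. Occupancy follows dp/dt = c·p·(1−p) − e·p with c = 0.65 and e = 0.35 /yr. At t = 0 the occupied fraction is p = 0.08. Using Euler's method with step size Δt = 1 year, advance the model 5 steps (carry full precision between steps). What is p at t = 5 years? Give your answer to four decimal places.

0.2138

Update rule: p ← p + [c·p·(1−p) − e·p]·Δt with Δt = 1.
  1  |  dp/dt·Δt = +0.019840  |  p_1 = 0.099840
  2  |  dp/dt·Δt = +0.023473  |  p_2 = 0.123313
  3  |  dp/dt·Δt = +0.027110  |  p_3 = 0.150423
  4  |  dp/dt·Δt = +0.030419  |  p_4 = 0.180842
  5  |  dp/dt·Δt = +0.032995  |  p_5 = 0.213837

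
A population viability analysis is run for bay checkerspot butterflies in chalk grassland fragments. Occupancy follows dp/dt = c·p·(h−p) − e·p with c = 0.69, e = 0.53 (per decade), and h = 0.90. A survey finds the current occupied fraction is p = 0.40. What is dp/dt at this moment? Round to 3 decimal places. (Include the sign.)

-0.074

Colonization term: c·p·(h−p) = 0.69×0.40×0.5000 = 0.13800.
Extinction term: e·p = 0.21200.
dp/dt = 0.13800 − 0.21200 = -0.07400.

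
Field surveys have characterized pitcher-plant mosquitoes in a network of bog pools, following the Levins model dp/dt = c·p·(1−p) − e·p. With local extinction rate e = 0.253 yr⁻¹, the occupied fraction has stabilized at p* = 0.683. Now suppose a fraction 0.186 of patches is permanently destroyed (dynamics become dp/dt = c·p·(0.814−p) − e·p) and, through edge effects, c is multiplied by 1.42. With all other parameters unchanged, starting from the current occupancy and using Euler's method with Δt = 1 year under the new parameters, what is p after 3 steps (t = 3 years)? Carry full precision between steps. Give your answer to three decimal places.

Balance c(1−p*) = e gives c = e/(1 − 0.68300) = 0.253/0.31700 = 0.79811.
Starting from p₀ = 0.68300; update p ← p + (dp/dt)·Δt with the new parameters.
  1  |  dp/dt·Δt = -0.071398  |  p_1 = 0.611602
  2  |  dp/dt·Δt = -0.014446  |  p_2 = 0.597156
  3  |  dp/dt·Δt = -0.004328  |  p_3 = 0.592828

0.593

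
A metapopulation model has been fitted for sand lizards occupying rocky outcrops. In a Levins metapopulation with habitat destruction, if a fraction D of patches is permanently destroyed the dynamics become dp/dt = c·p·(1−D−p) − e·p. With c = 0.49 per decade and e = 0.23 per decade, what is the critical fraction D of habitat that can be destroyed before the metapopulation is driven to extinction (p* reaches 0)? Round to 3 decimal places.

The nontrivial equilibrium is p* = (1−D) − e/c; extinction occurs when this hits zero.
So D_crit = 1 − e/c = 1 − 0.23/0.49 = 1 − 0.4694 = 0.5306.
This equals the undisturbed p*, a classic result of Lande's extension.

0.531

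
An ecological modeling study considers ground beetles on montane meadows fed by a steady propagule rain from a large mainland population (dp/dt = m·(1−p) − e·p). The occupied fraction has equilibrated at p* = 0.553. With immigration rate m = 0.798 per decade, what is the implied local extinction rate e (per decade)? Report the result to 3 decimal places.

At equilibrium m(1−p*) = e·p*, so e = m(1−p*)/p*.
e = 0.798 × 0.4470 / 0.553 = 0.6450.

0.645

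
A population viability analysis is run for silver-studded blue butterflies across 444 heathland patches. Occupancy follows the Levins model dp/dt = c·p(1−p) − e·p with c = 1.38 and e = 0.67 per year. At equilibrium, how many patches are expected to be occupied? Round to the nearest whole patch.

228

p* = 1 − e/c = 1 − 0.67/1.38 = 0.5145.
Expected occupied patches = N × p* = 444 × 0.5145 = 228.43 ≈ 228.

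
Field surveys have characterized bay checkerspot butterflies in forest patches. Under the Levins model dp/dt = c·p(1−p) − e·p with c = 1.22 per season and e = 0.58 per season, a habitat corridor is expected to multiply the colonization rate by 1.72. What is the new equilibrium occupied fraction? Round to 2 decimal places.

0.72

Before: p* = 1 − 0.58/1.22 = 0.5246.
After the change, c = 2.0984, e = 0.58, so p* = 1 − 0.58/2.0984 = 0.7236.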